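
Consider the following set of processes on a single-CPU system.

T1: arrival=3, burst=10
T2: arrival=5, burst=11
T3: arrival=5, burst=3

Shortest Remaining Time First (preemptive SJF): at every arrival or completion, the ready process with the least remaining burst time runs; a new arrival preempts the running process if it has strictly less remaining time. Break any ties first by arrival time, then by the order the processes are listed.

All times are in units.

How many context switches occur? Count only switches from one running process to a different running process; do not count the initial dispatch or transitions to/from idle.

Schedule: | idle 0-3 | T1 3-5 | T3 5-8 | T1 8-16 | T2 16-27 |
Completion: T1=16  T2=27  T3=8
Turnaround (C−A): T1=13  T2=22  T3=3

3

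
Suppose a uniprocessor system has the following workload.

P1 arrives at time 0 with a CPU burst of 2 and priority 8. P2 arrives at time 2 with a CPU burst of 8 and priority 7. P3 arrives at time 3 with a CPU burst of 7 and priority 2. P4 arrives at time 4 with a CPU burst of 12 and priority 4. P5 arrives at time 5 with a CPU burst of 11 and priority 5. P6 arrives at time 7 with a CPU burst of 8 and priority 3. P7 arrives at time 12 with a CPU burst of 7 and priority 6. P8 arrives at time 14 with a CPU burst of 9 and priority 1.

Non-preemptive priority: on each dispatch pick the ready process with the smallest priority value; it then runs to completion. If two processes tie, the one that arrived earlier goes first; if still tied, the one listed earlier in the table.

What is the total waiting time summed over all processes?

Gantt: | P1 0-2 | P2 2-10 | P3 10-17 | P8 17-26 | P6 26-34 | P4 34-46 | P5 46-57 | P7 57-64 |
Completion: P1=2  P2=10  P3=17  P4=46  P5=57  P6=34  P7=64  P8=26
Turnaround (C−A): P1=2  P2=8  P3=14  P4=42  P5=52  P6=27  P7=52  P8=12
Waiting = turnaround − burst: P1=0, P2=0, P3=7, P4=30, P5=41, P6=19, P7=45, P8=3
Total waiting = 0 + 0 + 7 + 30 + 41 + 19 + 45 + 3 = 145

145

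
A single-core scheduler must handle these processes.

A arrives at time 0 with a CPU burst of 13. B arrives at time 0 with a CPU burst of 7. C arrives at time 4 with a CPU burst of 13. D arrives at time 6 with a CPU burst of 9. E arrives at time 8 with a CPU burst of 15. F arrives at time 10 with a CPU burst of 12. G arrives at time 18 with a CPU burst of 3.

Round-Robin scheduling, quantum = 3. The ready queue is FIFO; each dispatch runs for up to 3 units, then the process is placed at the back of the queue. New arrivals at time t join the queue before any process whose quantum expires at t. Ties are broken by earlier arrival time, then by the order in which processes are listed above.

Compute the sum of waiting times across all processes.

272

Gantt: | A 0-3 | B 3-6 | A 6-9 | C 9-12 | D 12-15 | B 15-18 | E 18-21 | A 21-24 | F 24-27 | C 27-30 | D 30-33 | G 33-36 | B 36-37 | E 37-40 | A 40-43 | F 43-46 | C 46-49 | D 49-52 | E 52-55 | A 55-56 | F 56-59 | C 59-62 | E 62-65 | F 65-68 | C 68-69 | E 69-72 |
Completion: A=56  B=37  C=69  D=52  E=72  F=68  G=36
Turnaround (C−A): A=56  B=37  C=65  D=46  E=64  F=58  G=18
Waiting = turnaround − burst: A=43, B=30, C=52, D=37, E=49, F=46, G=15
Total waiting = 43 + 30 + 52 + 37 + 49 + 46 + 15 = 272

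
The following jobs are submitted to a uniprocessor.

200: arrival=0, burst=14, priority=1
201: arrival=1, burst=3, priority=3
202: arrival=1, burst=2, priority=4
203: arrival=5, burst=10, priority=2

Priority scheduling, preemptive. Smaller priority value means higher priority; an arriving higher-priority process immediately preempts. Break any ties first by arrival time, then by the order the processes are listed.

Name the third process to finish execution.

Schedule: | 200 0-14 | 203 14-24 | 201 24-27 | 202 27-29 |
Completion: 200=14  201=27  202=29  203=24
Turnaround (C−A): 200=14  201=26  202=28  203=19
Finish order: 200 → 203 → 201 → 202

201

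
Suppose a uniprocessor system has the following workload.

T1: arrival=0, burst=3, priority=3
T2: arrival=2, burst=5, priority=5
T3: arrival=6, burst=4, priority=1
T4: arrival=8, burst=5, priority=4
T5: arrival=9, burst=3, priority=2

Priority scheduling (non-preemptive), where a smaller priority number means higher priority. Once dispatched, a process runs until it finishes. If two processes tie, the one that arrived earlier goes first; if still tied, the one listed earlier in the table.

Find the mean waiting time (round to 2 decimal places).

2.60

Timeline: | T1 0-3 | T2 3-8 | T3 8-12 | T5 12-15 | T4 15-20 |
Completion: T1=3  T2=8  T3=12  T4=20  T5=15
Turnaround (C−A): T1=3  T2=6  T3=6  T4=12  T5=6
Waiting times: T1=0, T2=1, T3=2, T4=7, T5=3
Average waiting = (0+1+2+7+3) / 5 = 13/5 = 2.60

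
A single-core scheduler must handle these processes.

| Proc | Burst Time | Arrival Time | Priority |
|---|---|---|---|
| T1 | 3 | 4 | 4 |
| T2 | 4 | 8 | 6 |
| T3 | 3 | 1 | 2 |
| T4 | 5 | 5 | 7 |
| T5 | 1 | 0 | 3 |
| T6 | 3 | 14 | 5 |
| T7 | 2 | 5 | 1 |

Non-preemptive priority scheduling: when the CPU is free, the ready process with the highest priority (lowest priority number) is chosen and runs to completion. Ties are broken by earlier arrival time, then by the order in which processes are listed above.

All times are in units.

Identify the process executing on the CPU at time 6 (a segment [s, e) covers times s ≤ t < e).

T1

Gantt: | T5 0-1 | T3 1-4 | T1 4-7 | T7 7-9 | T2 9-13 | T4 13-18 | T6 18-21 |
Completion: T1=7  T2=13  T3=4  T4=18  T5=1  T6=21  T7=9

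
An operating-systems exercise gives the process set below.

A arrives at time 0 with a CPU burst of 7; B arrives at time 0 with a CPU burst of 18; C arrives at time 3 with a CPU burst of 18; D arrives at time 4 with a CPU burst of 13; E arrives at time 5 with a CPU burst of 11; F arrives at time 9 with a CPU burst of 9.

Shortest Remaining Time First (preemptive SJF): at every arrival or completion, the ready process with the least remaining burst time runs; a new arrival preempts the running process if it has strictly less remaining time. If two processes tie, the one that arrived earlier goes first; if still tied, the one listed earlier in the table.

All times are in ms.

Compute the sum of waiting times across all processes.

129

Schedule: | A 0-7 | E 7-18 | F 18-27 | D 27-40 | B 40-58 | C 58-76 |
Completion: A=7  B=58  C=76  D=40  E=18  F=27
Turnaround (C−A): A=7  B=58  C=73  D=36  E=13  F=18
Waiting = turnaround − burst: A=0, B=40, C=55, D=23, E=2, F=9
Total waiting = 0 + 40 + 55 + 23 + 2 + 9 = 129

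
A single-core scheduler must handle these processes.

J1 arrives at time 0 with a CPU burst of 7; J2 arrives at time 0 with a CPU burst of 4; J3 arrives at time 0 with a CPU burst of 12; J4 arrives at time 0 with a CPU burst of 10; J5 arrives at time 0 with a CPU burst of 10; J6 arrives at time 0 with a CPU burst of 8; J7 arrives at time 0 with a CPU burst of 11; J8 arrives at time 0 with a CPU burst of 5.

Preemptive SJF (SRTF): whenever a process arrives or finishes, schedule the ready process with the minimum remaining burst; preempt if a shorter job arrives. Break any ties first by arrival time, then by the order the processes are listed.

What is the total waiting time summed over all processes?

Schedule: | J2 0-4 | J8 4-9 | J1 9-16 | J6 16-24 | J4 24-34 | J5 34-44 | J7 44-55 | J3 55-67 |
Completion: J1=16  J2=4  J3=67  J4=34  J5=44  J6=24  J7=55  J8=9
Turnaround (C−A): J1=16  J2=4  J3=67  J4=34  J5=44  J6=24  J7=55  J8=9
Waiting = turnaround − burst: J1=9, J2=0, J3=55, J4=24, J5=34, J6=16, J7=44, J8=4
Total waiting = 9 + 0 + 55 + 24 + 34 + 16 + 44 + 4 = 186

186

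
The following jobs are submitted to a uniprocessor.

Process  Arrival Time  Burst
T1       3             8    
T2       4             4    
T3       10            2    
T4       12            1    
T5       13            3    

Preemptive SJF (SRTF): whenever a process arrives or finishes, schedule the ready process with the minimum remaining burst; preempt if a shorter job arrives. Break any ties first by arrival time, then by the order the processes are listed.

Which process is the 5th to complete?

Gantt: | idle 0-3 | T1 3-4 | T2 4-8 | T1 8-10 | T3 10-12 | T4 12-13 | T5 13-16 | T1 16-21 |
Completion: T1=21  T2=8  T3=12  T4=13  T5=16
Turnaround (C−A): T1=18  T2=4  T3=2  T4=1  T5=3
Finish order: T2 → T3 → T4 → T5 → T1

T1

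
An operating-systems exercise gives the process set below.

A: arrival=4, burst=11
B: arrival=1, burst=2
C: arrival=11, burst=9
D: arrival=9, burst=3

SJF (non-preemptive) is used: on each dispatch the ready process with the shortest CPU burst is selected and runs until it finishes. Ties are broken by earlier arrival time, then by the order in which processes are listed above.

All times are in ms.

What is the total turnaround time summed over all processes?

Schedule: | idle 0-1 | B 1-3 | idle 3-4 | A 4-15 | D 15-18 | C 18-27 |
Completion: A=15  B=3  C=27  D=18
Turnaround = completion − arrival: A=11, B=2, C=16, D=9
Total turnaround = 11 + 2 + 16 + 9 = 38

38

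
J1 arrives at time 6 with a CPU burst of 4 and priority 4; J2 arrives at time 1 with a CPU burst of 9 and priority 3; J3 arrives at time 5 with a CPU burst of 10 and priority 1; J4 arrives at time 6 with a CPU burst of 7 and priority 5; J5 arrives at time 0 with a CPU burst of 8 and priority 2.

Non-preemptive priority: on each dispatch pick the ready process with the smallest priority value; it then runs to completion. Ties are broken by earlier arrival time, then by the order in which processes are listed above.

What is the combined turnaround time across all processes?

104

Gantt: | J5 0-8 | J3 8-18 | J2 18-27 | J1 27-31 | J4 31-38 |
Completion: J1=31  J2=27  J3=18  J4=38  J5=8
Turnaround (C−A): J1=25  J2=26  J3=13  J4=32  J5=8
Turnaround = completion − arrival: J1=25, J2=26, J3=13, J4=32, J5=8
Total turnaround = 25 + 26 + 13 + 32 + 8 = 104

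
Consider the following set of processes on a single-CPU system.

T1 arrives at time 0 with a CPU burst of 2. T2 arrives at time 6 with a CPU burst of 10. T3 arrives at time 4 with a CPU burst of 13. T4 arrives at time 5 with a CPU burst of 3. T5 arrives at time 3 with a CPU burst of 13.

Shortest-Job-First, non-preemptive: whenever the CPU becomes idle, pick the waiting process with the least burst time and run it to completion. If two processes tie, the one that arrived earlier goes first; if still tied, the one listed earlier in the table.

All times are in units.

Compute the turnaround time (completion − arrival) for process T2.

Schedule: | T1 0-2 | idle 2-3 | T5 3-16 | T4 16-19 | T2 19-29 | T3 29-42 |
Completion: T1=2  T2=29  T3=42  T4=19  T5=16
Turnaround (C−A): T1=2  T2=23  T3=38  T4=14  T5=13
Turnaround(T2) = completion − arrival = 29 − 6 = 23

23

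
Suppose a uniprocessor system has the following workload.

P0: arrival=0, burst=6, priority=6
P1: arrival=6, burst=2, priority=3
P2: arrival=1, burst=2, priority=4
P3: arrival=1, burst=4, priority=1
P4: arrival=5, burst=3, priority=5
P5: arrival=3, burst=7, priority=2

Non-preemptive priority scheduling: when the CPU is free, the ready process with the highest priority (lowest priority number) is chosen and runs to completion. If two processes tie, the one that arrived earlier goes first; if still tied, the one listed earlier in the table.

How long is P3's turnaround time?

9

Gantt: | P0 0-6 | P3 6-10 | P5 10-17 | P1 17-19 | P2 19-21 | P4 21-24 |
Completion: P0=6  P1=19  P2=21  P3=10  P4=24  P5=17
Turnaround (C−A): P0=6  P1=13  P2=20  P3=9  P4=19  P5=14
Turnaround(P3) = completion − arrival = 10 − 1 = 9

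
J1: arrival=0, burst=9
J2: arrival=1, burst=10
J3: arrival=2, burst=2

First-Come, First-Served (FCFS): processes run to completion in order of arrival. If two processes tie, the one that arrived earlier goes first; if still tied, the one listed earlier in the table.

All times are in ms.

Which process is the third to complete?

Schedule: | J1 0-9 | J2 9-19 | J3 19-21 |
Completion: J1=9  J2=19  J3=21
Turnaround (C−A): J1=9  J2=18  J3=19
Finish order: J1 → J2 → J3

J3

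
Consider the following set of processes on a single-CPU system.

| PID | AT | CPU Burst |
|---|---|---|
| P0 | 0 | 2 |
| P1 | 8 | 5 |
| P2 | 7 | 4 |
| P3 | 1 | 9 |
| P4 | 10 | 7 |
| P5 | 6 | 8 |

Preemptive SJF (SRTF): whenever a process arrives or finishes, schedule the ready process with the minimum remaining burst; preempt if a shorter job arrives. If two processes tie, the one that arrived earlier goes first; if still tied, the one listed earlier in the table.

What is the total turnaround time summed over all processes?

Schedule: | P0 0-2 | P3 2-11 | P2 11-15 | P1 15-20 | P4 20-27 | P5 27-35 |
Completion: P0=2  P1=20  P2=15  P3=11  P4=27  P5=35
Turnaround (C−A): P0=2  P1=12  P2=8  P3=10  P4=17  P5=29
Turnaround = completion − arrival: P0=2, P1=12, P2=8, P3=10, P4=17, P5=29
Total turnaround = 2 + 12 + 8 + 10 + 17 + 29 = 78

78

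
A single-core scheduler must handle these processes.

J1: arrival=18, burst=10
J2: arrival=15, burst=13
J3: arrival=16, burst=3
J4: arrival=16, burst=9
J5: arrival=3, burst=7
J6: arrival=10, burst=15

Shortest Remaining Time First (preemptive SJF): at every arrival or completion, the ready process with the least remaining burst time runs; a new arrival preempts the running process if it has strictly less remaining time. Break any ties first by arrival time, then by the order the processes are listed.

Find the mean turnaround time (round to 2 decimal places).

20.50

Timeline: | idle 0-3 | J5 3-10 | J6 10-16 | J3 16-19 | J6 19-28 | J4 28-37 | J1 37-47 | J2 47-60 |
Completion: J1=47  J2=60  J3=19  J4=37  J5=10  J6=28
Turnaround times: J1=29, J2=45, J3=3, J4=21, J5=7, J6=18
Average turnaround = (29+45+3+21+7+18) / 6 = 123/6 = 20.50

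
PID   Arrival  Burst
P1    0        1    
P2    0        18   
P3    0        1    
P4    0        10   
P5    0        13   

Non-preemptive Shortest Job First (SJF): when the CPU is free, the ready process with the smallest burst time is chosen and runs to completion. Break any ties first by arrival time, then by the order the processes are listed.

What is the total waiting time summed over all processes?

Gantt: | P1 0-1 | P3 1-2 | P4 2-12 | P5 12-25 | P2 25-43 |
Completion: P1=1  P2=43  P3=2  P4=12  P5=25
Turnaround (C−A): P1=1  P2=43  P3=2  P4=12  P5=25
Waiting = turnaround − burst: P1=0, P2=25, P3=1, P4=2, P5=12
Total waiting = 0 + 25 + 1 + 2 + 12 = 40

40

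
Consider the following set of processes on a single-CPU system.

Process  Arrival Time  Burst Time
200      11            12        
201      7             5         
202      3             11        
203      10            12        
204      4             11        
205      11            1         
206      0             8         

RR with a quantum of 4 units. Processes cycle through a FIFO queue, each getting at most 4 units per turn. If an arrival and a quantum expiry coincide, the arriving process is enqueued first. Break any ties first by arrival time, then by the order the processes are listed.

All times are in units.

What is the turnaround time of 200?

49

Gantt: | 206 0-4 | 202 4-8 | 204 8-12 | 206 12-16 | 201 16-20 | 202 20-24 | 203 24-28 | 200 28-32 | 205 32-33 | 204 33-37 | 201 37-38 | 202 38-41 | 203 41-45 | 200 45-49 | 204 49-52 | 203 52-56 | 200 56-60 |
Completion: 200=60  201=38  202=41  203=56  204=52  205=33  206=16
Turnaround(200) = completion − arrival = 60 − 11 = 49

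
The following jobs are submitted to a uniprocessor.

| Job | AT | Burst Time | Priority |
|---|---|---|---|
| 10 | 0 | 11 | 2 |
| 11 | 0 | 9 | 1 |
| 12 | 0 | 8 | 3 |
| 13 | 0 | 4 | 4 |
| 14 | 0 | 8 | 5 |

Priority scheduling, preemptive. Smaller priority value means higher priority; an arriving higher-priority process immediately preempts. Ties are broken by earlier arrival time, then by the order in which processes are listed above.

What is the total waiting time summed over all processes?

Timeline: | 11 0-9 | 10 9-20 | 12 20-28 | 13 28-32 | 14 32-40 |
Completion: 10=20  11=9  12=28  13=32  14=40
Turnaround (C−A): 10=20  11=9  12=28  13=32  14=40
Waiting = turnaround − burst: 10=9, 11=0, 12=20, 13=28, 14=32
Total waiting = 9 + 0 + 20 + 28 + 32 = 89

89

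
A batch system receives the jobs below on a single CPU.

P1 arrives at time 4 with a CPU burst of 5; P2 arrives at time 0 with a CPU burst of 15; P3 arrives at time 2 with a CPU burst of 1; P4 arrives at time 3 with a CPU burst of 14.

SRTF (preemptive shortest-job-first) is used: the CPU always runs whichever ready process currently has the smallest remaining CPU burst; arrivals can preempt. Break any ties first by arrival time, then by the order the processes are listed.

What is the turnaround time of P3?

1

Schedule: | P2 0-2 | P3 2-3 | P2 3-4 | P1 4-9 | P2 9-21 | P4 21-35 |
Completion: P1=9  P2=21  P3=3  P4=35
Turnaround(P3) = completion − arrival = 3 − 2 = 1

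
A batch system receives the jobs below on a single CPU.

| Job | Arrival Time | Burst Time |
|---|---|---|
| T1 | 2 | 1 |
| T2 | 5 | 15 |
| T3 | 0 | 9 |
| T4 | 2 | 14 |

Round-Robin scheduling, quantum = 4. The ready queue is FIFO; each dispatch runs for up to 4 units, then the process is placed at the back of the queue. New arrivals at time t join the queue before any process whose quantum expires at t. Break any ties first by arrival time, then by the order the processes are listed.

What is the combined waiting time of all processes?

54

Timeline: | T3 0-4 | T1 4-5 | T4 5-9 | T3 9-13 | T2 13-17 | T4 17-21 | T3 21-22 | T2 22-26 | T4 26-30 | T2 30-34 | T4 34-36 | T2 36-39 |
Completion: T1=5  T2=39  T3=22  T4=36
Waiting = turnaround − burst: T1=2, T2=19, T3=13, T4=20
Total waiting = 2 + 19 + 13 + 20 = 54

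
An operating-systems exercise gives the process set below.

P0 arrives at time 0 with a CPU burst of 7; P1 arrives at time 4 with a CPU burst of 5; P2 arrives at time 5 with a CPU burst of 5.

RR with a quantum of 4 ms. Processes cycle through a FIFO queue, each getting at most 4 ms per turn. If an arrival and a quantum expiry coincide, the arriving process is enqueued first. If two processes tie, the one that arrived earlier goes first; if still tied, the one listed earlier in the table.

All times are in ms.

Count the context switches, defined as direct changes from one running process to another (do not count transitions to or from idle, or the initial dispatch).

Schedule: | P0 0-4 | P1 4-8 | P0 8-11 | P2 11-15 | P1 15-16 | P2 16-17 |
Completion: P0=11  P1=16  P2=17
Turnaround (C−A): P0=11  P1=12  P2=12

5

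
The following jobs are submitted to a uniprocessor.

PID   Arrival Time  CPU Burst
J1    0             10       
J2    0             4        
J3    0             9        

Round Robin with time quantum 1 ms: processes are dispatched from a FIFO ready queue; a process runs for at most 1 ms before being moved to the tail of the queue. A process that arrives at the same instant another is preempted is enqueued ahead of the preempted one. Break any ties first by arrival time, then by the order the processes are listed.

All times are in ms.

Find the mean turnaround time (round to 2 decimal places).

18.67

Timeline: | J1 0-1 | J2 1-2 | J3 2-3 | J1 3-4 | J2 4-5 | J3 5-6 | J1 6-7 | J2 7-8 | J3 8-9 | J1 9-10 | J2 10-11 | J3 11-12 | J1 12-13 | J3 13-14 | J1 14-15 | J3 15-16 | J1 16-17 | J3 17-18 | J1 18-19 | J3 19-20 | J1 20-21 | J3 21-22 | J1 22-23 |
Completion: J1=23  J2=11  J3=22
Turnaround (C−A): J1=23  J2=11  J3=22
Turnaround times: J1=23, J2=11, J3=22
Average turnaround = (23+11+22) / 3 = 56/3 = 18.67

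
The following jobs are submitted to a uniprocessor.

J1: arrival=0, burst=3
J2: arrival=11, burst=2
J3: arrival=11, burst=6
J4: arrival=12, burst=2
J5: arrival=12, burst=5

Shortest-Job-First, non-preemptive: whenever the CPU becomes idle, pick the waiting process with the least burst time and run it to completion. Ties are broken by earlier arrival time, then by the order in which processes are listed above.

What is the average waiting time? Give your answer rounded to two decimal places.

Timeline: | J1 0-3 | idle 3-11 | J2 11-13 | J4 13-15 | J5 15-20 | J3 20-26 |
Completion: J1=3  J2=13  J3=26  J4=15  J5=20
Turnaround (C−A): J1=3  J2=2  J3=15  J4=3  J5=8
Waiting times: J1=0, J2=0, J3=9, J4=1, J5=3
Average waiting = (0+0+9+1+3) / 5 = 13/5 = 2.60

2.60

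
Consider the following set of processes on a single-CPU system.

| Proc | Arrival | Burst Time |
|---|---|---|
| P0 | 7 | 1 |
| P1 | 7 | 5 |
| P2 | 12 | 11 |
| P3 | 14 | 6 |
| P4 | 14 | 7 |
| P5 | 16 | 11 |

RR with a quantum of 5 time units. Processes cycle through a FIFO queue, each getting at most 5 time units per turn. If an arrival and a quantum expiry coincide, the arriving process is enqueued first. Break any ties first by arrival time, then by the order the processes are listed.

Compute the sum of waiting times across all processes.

Schedule: | idle 0-7 | P0 7-8 | P1 8-13 | P2 13-18 | P3 18-23 | P4 23-28 | P5 28-33 | P2 33-38 | P3 38-39 | P4 39-41 | P5 41-46 | P2 46-47 | P5 47-48 |
Completion: P0=8  P1=13  P2=47  P3=39  P4=41  P5=48
Waiting = turnaround − burst: P0=0, P1=1, P2=24, P3=19, P4=20, P5=21
Total waiting = 0 + 1 + 24 + 19 + 20 + 21 = 85

85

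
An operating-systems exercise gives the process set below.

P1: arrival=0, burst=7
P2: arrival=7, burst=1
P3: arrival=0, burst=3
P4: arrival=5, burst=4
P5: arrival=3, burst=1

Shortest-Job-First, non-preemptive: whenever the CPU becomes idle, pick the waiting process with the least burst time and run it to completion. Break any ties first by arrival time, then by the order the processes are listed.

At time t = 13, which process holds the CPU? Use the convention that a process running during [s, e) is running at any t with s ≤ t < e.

P4

Gantt: | P3 0-3 | P5 3-4 | P1 4-11 | P2 11-12 | P4 12-16 |
Completion: P1=11  P2=12  P3=3  P4=16  P5=4
Turnaround (C−A): P1=11  P2=5  P3=3  P4=11  P5=1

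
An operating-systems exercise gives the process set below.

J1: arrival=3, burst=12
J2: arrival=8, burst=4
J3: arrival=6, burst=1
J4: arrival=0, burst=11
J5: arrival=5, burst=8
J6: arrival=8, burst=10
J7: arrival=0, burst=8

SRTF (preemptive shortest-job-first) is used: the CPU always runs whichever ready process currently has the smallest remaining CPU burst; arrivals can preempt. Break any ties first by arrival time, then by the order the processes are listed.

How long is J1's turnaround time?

Gantt: | J7 0-6 | J3 6-7 | J7 7-9 | J2 9-13 | J5 13-21 | J6 21-31 | J4 31-42 | J1 42-54 |
Completion: J1=54  J2=13  J3=7  J4=42  J5=21  J6=31  J7=9
Turnaround(J1) = completion − arrival = 54 − 3 = 51

51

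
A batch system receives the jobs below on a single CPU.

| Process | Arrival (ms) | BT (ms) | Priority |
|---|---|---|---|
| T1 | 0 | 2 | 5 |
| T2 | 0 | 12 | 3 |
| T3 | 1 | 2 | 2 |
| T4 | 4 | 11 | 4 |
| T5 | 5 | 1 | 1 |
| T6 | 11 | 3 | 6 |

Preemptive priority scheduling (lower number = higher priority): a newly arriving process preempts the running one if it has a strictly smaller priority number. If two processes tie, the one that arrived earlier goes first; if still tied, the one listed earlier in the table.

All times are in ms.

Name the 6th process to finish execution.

Gantt: | T2 0-1 | T3 1-3 | T2 3-5 | T5 5-6 | T2 6-15 | T4 15-26 | T1 26-28 | T6 28-31 |
Completion: T1=28  T2=15  T3=3  T4=26  T5=6  T6=31
Turnaround (C−A): T1=28  T2=15  T3=2  T4=22  T5=1  T6=20
Finish order: T3 → T5 → T2 → T4 → T1 → T6

T6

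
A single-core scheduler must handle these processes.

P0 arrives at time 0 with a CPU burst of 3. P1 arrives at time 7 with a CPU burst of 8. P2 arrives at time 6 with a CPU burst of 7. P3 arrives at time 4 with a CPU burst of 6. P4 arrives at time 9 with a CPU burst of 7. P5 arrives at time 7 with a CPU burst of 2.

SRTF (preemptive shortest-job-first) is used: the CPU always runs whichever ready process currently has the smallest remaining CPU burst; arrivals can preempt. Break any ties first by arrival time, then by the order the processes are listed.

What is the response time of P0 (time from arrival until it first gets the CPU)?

0

Timeline: | P0 0-3 | idle 3-4 | P3 4-7 | P5 7-9 | P3 9-12 | P2 12-19 | P4 19-26 | P1 26-34 |
Completion: P0=3  P1=34  P2=19  P3=12  P4=26  P5=9
Response(P0) = first start − arrival = 0 − 0 = 0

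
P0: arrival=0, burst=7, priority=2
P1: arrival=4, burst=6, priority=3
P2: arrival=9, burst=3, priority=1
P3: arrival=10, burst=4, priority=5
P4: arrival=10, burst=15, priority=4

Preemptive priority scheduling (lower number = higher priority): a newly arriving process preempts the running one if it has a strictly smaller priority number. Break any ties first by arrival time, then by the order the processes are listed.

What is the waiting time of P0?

Timeline: | P0 0-7 | P1 7-9 | P2 9-12 | P1 12-16 | P4 16-31 | P3 31-35 |
Completion: P0=7  P1=16  P2=12  P3=35  P4=31
Turnaround (C−A): P0=7  P1=12  P2=3  P3=25  P4=21
Waiting(P0) = turnaround − burst = 7 − 7 = 0

0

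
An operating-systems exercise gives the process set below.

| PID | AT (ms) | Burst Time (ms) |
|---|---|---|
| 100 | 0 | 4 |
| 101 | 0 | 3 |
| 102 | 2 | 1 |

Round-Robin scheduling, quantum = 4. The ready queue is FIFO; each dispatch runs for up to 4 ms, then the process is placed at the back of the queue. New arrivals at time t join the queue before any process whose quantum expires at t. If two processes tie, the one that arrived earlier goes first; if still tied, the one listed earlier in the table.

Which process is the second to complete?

101

Gantt: | 100 0-4 | 101 4-7 | 102 7-8 |
Completion: 100=4  101=7  102=8
Turnaround (C−A): 100=4  101=7  102=6
Finish order: 100 → 101 → 102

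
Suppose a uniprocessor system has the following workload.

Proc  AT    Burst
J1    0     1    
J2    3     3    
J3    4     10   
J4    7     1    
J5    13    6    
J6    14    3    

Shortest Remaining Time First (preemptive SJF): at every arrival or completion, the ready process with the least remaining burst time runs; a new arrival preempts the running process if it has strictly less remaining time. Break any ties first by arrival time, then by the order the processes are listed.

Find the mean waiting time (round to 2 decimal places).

Gantt: | J1 0-1 | idle 1-3 | J2 3-6 | J3 6-7 | J4 7-8 | J3 8-17 | J6 17-20 | J5 20-26 |
Completion: J1=1  J2=6  J3=17  J4=8  J5=26  J6=20
Waiting times: J1=0, J2=0, J3=3, J4=0, J5=7, J6=3
Average waiting = (0+0+3+0+7+3) / 6 = 13/6 = 2.17

2.17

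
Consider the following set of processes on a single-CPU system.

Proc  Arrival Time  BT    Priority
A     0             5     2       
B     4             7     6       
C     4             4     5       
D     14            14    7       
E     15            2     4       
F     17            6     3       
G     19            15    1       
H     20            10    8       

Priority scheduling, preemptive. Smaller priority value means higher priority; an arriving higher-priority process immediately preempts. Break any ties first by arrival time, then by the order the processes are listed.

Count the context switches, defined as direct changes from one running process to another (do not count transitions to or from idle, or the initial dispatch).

9

Schedule: | A 0-5 | C 5-9 | B 9-15 | E 15-17 | F 17-19 | G 19-34 | F 34-38 | B 38-39 | D 39-53 | H 53-63 |
Completion: A=5  B=39  C=9  D=53  E=17  F=38  G=34  H=63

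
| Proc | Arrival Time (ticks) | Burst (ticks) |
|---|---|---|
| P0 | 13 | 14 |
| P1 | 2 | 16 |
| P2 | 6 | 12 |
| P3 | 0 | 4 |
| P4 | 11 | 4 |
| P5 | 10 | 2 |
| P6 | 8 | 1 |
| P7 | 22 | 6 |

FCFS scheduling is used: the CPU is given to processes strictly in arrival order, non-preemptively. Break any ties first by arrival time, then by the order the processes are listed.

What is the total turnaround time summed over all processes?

203

Gantt: | P3 0-4 | P1 4-20 | P2 20-32 | P6 32-33 | P5 33-35 | P4 35-39 | P0 39-53 | P7 53-59 |
Completion: P0=53  P1=20  P2=32  P3=4  P4=39  P5=35  P6=33  P7=59
Turnaround (C−A): P0=40  P1=18  P2=26  P3=4  P4=28  P5=25  P6=25  P7=37
Turnaround = completion − arrival: P0=40, P1=18, P2=26, P3=4, P4=28, P5=25, P6=25, P7=37
Total turnaround = 40 + 18 + 26 + 4 + 28 + 25 + 25 + 37 = 203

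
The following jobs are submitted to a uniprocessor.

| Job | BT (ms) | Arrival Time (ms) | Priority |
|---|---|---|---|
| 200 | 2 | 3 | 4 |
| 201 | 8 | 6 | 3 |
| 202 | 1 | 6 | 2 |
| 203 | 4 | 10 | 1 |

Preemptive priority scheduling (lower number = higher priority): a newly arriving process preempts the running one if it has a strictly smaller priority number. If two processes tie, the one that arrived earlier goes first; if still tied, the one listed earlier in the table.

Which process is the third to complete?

203

Timeline: | idle 0-3 | 200 3-5 | idle 5-6 | 202 6-7 | 201 7-10 | 203 10-14 | 201 14-19 |
Completion: 200=5  201=19  202=7  203=14
Turnaround (C−A): 200=2  201=13  202=1  203=4
Finish order: 200 → 202 → 203 → 201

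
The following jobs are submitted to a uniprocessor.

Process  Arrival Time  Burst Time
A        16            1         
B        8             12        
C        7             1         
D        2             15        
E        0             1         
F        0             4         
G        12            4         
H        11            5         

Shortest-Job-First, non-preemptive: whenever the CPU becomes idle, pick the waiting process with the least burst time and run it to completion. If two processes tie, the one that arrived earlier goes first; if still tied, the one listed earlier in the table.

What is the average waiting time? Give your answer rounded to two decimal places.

8.75

Gantt: | E 0-1 | F 1-5 | D 5-20 | C 20-21 | A 21-22 | G 22-26 | H 26-31 | B 31-43 |
Completion: A=22  B=43  C=21  D=20  E=1  F=5  G=26  H=31
Turnaround (C−A): A=6  B=35  C=14  D=18  E=1  F=5  G=14  H=20
Waiting times: A=5, B=23, C=13, D=3, E=0, F=1, G=10, H=15
Average waiting = (5+23+13+3+0+1+10+15) / 8 = 70/8 = 8.75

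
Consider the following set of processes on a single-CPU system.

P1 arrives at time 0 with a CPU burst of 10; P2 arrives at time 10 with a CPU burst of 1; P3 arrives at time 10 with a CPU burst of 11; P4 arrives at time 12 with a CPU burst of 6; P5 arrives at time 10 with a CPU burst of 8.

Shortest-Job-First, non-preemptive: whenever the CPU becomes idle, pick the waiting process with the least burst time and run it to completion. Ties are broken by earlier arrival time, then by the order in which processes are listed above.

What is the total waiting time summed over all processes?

Timeline: | P1 0-10 | P2 10-11 | P5 11-19 | P4 19-25 | P3 25-36 |
Completion: P1=10  P2=11  P3=36  P4=25  P5=19
Waiting = turnaround − burst: P1=0, P2=0, P3=15, P4=7, P5=1
Total waiting = 0 + 0 + 15 + 7 + 1 = 23

23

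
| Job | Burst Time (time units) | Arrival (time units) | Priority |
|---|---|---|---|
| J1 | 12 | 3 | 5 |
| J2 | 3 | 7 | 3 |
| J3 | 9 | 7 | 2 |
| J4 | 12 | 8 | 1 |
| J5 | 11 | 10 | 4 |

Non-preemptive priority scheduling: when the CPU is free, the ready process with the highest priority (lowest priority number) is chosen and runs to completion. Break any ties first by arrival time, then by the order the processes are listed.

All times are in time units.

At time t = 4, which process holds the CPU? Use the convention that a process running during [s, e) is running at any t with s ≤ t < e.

J1

Schedule: | idle 0-3 | J1 3-15 | J4 15-27 | J3 27-36 | J2 36-39 | J5 39-50 |
Completion: J1=15  J2=39  J3=36  J4=27  J5=50
Turnaround (C−A): J1=12  J2=32  J3=29  J4=19  J5=40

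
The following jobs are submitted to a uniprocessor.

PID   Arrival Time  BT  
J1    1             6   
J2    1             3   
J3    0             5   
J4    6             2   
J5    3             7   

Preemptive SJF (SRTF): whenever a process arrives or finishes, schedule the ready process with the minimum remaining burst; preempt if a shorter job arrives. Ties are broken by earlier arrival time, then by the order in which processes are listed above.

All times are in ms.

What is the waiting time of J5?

13

Timeline: | J3 0-1 | J2 1-4 | J3 4-8 | J4 8-10 | J1 10-16 | J5 16-23 |
Completion: J1=16  J2=4  J3=8  J4=10  J5=23
Turnaround (C−A): J1=15  J2=3  J3=8  J4=4  J5=20
Waiting(J5) = turnaround − burst = 20 − 7 = 13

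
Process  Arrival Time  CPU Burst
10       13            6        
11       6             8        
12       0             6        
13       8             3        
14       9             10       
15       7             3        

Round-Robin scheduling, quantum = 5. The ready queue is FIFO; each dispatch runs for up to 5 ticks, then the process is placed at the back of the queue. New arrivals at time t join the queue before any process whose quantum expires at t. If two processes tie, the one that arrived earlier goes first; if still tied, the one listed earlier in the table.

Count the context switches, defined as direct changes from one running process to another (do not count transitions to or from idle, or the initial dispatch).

Schedule: | 12 0-6 | 11 6-11 | 15 11-14 | 13 14-17 | 14 17-22 | 11 22-25 | 10 25-30 | 14 30-35 | 10 35-36 |
Completion: 10=36  11=25  12=6  13=17  14=35  15=14
Turnaround (C−A): 10=23  11=19  12=6  13=9  14=26  15=7

8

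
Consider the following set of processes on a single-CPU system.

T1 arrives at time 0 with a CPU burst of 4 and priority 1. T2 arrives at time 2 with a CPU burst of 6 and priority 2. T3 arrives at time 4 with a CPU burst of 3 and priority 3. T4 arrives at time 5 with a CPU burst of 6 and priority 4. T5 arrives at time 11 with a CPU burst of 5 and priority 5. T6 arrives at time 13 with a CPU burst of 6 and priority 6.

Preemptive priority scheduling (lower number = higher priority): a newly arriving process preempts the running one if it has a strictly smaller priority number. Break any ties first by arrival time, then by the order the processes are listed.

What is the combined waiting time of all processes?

35

Schedule: | T1 0-4 | T2 4-10 | T3 10-13 | T4 13-19 | T5 19-24 | T6 24-30 |
Completion: T1=4  T2=10  T3=13  T4=19  T5=24  T6=30
Turnaround (C−A): T1=4  T2=8  T3=9  T4=14  T5=13  T6=17
Waiting = turnaround − burst: T1=0, T2=2, T3=6, T4=8, T5=8, T6=11
Total waiting = 0 + 2 + 6 + 8 + 8 + 11 = 35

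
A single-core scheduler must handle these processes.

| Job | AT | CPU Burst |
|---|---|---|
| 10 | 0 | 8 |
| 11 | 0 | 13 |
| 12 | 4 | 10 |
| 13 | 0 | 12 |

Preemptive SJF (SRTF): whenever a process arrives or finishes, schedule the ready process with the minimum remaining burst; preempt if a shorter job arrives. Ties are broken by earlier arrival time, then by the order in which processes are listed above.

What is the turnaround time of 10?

Gantt: | 10 0-8 | 12 8-18 | 13 18-30 | 11 30-43 |
Completion: 10=8  11=43  12=18  13=30
Turnaround (C−A): 10=8  11=43  12=14  13=30
Turnaround(10) = completion − arrival = 8 − 0 = 8

8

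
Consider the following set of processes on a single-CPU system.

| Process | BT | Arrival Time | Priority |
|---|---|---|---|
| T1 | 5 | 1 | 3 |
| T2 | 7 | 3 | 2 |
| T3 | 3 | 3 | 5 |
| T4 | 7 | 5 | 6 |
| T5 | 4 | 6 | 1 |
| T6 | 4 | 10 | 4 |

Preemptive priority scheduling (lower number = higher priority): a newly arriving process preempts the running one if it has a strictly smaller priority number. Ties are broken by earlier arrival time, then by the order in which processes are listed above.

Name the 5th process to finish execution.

Schedule: | idle 0-1 | T1 1-3 | T2 3-6 | T5 6-10 | T2 10-14 | T1 14-17 | T6 17-21 | T3 21-24 | T4 24-31 |
Completion: T1=17  T2=14  T3=24  T4=31  T5=10  T6=21
Finish order: T5 → T2 → T1 → T6 → T3 → T4

T3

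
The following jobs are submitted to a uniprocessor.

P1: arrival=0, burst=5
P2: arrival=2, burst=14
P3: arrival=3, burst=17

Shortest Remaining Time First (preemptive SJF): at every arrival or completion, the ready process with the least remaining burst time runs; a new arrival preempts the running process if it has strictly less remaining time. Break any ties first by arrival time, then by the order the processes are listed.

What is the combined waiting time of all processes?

19

Gantt: | P1 0-5 | P2 5-19 | P3 19-36 |
Completion: P1=5  P2=19  P3=36
Turnaround (C−A): P1=5  P2=17  P3=33
Waiting = turnaround − burst: P1=0, P2=3, P3=16
Total waiting = 0 + 3 + 16 = 19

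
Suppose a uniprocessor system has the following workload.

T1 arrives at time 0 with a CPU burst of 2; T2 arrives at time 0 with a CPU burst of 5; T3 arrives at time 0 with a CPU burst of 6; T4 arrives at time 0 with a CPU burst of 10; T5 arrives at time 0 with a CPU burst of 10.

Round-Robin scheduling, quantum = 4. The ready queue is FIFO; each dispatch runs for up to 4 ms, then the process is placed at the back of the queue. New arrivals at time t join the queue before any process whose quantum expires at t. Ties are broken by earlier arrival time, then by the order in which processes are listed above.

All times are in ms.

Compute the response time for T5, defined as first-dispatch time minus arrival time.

Timeline: | T1 0-2 | T2 2-6 | T3 6-10 | T4 10-14 | T5 14-18 | T2 18-19 | T3 19-21 | T4 21-25 | T5 25-29 | T4 29-31 | T5 31-33 |
Completion: T1=2  T2=19  T3=21  T4=31  T5=33
Response(T5) = first start − arrival = 14 − 0 = 14

14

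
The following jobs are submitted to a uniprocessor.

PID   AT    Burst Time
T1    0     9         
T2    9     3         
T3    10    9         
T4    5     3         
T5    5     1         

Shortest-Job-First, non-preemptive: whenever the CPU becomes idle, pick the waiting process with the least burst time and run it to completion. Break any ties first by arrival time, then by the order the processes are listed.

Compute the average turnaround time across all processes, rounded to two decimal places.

8.80

Gantt: | T1 0-9 | T5 9-10 | T4 10-13 | T2 13-16 | T3 16-25 |
Completion: T1=9  T2=16  T3=25  T4=13  T5=10
Turnaround (C−A): T1=9  T2=7  T3=15  T4=8  T5=5
Turnaround times: T1=9, T2=7, T3=15, T4=8, T5=5
Average turnaround = (9+7+15+8+5) / 5 = 44/5 = 8.80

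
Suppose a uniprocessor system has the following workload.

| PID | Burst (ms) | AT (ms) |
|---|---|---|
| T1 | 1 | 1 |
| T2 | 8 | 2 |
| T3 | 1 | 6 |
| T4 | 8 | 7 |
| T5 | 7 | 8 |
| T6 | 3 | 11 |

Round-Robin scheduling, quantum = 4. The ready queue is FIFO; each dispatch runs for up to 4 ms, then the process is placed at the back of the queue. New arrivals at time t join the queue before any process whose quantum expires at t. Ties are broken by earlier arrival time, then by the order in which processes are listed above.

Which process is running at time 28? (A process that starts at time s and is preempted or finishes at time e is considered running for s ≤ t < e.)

Schedule: | idle 0-1 | T1 1-2 | T2 2-6 | T3 6-7 | T2 7-11 | T4 11-15 | T5 15-19 | T6 19-22 | T4 22-26 | T5 26-29 |
Completion: T1=2  T2=11  T3=7  T4=26  T5=29  T6=22
Turnaround (C−A): T1=1  T2=9  T3=1  T4=19  T5=21  T6=11

T5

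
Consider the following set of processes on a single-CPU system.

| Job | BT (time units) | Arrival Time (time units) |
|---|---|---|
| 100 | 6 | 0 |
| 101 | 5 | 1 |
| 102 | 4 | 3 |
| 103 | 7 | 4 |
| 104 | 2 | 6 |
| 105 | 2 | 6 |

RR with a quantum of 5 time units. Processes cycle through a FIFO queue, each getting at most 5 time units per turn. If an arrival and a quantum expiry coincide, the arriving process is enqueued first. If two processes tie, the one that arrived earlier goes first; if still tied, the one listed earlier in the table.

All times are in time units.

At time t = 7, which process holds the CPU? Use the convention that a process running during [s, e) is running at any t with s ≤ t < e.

Gantt: | 100 0-5 | 101 5-10 | 102 10-14 | 103 14-19 | 100 19-20 | 104 20-22 | 105 22-24 | 103 24-26 |
Completion: 100=20  101=10  102=14  103=26  104=22  105=24
Turnaround (C−A): 100=20  101=9  102=11  103=22  104=16  105=18

101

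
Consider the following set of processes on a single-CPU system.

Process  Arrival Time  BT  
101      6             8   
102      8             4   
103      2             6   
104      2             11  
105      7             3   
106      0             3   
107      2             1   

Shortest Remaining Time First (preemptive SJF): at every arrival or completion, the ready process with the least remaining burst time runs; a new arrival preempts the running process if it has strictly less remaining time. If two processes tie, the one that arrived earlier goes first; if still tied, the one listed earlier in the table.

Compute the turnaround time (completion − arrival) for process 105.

Timeline: | 106 0-3 | 107 3-4 | 103 4-10 | 105 10-13 | 102 13-17 | 101 17-25 | 104 25-36 |
Completion: 101=25  102=17  103=10  104=36  105=13  106=3  107=4
Turnaround (C−A): 101=19  102=9  103=8  104=34  105=6  106=3  107=2
Turnaround(105) = completion − arrival = 13 − 7 = 6

6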